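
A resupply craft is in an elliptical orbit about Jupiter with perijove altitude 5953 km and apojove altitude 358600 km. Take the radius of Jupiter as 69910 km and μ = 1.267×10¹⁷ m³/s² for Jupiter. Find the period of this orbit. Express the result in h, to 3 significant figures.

r_p = 69910 + 5953 = 75863 km = 7.5863×10⁷ m.
r_a = 69910 + 358600 = 428510 km = 4.2851×10⁸ m.
Semi-major axis a = (r_p + r_a)/2 = (75863 + 4.2851×10⁵)/2 = 2.5219×10⁵ km = 2.522×10⁸ m.
By Kepler's third law T = 2π√(a³/μ) = 2π × 1.125×10⁴ = 7.069×10⁴ s.
= 19.64 h.

T ≈ 19.6 h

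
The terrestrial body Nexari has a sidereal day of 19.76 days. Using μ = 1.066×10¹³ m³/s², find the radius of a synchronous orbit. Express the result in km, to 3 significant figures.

T = 19.76 days = 1.707×10⁶ s.
A synchronous orbit has period T, so by Kepler's third law a = (μT²/4π²)^(1/3).
μT²/4π² = 1.066×10¹³ × (1.707×10⁶)² / 39.48 = 7.870×10²³ m³.
a = 9.233×10⁷ m = 92328 km.

r_sync ≈ 92300 km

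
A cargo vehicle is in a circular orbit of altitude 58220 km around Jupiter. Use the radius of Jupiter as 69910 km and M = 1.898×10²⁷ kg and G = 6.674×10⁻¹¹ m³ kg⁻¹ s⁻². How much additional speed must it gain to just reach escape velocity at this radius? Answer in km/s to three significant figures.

Δv ≈ 13.0 km/s

μ = GM = 6.674×10⁻¹¹ × 1.898×10²⁷ = 1.267×10¹⁷ m³/s².
r = 69910 + 58220 = 128130 km = 1.2813×10⁸ m.
Circular speed v_c = √(μ/r) = 31440 m/s.
Escape speed v_esc = √(2μ/r) = √2 × v_c = 44470 m/s.
Δv = v_esc − v_c = 13020 m/s = 13.02 km/s.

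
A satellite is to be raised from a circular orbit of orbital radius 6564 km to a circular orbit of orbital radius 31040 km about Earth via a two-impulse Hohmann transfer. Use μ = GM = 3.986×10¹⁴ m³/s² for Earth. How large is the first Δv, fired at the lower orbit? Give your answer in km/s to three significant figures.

r₁ = 6564 km = 6.564×10⁶ m.
r₂ = 31040 km = 3.104×10⁷ m.
Transfer ellipse a_t = (r₁ + r₂)/2 = 1.880×10⁷ m.
At r₁: circular v_c1 = √(μ/r₁) = 7793 m/s; transfer-perigee v_p = √[μ(2/r₁ − 1/a_t)] = 10010 m/s.
Δv₁ = v_p − v_c1 = 2220 m/s.
= 2.220 km/s.

Δv ≈ 2.22 km/s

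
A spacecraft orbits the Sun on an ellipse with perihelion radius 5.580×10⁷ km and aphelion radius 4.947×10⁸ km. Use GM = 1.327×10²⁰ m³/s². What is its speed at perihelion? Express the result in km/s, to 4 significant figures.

Semi-major axis a = (r_p + r_a)/2 = 2.7525×10⁸ km = 2.752×10¹¹ m.
Vis-viva: v² = μ(2/r − 1/a) = 1.327×10²⁰ × (3.584×10⁻¹¹ − 3.633×10⁻¹²) = 4.274×10⁹ m²/s².
v = 65380 m/s = 65.38 km/s.

v ≈ 65.38 km/s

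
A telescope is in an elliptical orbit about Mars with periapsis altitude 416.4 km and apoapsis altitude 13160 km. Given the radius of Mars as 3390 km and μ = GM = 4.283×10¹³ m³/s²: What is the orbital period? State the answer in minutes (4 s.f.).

T ≈ 519.6 minutes

r_p = 3390 + 416.4 = 3806.4 km = 3.8064×10⁶ m.
r_a = 3390 + 13160 = 16550 km = 1.6550×10⁷ m.
Semi-major axis a = (r_p + r_a)/2 = (3806.4 + 16550)/2 = 10178 km = 1.018×10⁷ m.
By Kepler's third law T = 2π√(a³/μ) = 2π × 4.962×10³ = 3.118×10⁴ s.
= 519.6 minutes.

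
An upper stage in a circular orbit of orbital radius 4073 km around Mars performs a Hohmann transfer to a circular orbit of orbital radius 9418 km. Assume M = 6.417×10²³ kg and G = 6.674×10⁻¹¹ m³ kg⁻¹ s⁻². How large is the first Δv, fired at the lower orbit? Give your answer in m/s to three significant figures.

μ = GM = 6.674×10⁻¹¹ × 6.417×10²³ = 4.283×10¹³ m³/s².
r₁ = 4073 km = 4.073×10⁶ m.
r₂ = 9418 km = 9.418×10⁶ m.
Transfer ellipse a_t = (r₁ + r₂)/2 = 6.746×10⁶ m.
At r₁: circular v_c1 = √(μ/r₁) = 3243 m/s; transfer-periapsis v_p = √[μ(2/r₁ − 1/a_t)] = 3832 m/s.
Δv₁ = v_p − v_c1 = 588.9 m/s.

Δv ≈ 589 m/s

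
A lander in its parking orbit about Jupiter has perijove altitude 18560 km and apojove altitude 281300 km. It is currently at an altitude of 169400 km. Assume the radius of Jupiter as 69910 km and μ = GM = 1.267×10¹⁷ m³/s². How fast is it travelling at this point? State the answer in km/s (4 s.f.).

r_p = 69910 + 18560 = 88470 km = 8.8470×10⁷ m.
r_a = 69910 + 281300 = 351210 km = 3.5121×10⁸ m.
r = 69910 + 169400 = 2.3931×10⁵ km = 2.393×10⁸ m.
Semi-major axis a = (r_p + r_a)/2 = 2.1984×10⁵ km = 2.198×10⁸ m.
Vis-viva: v² = μ(2/r − 1/a) = 1.267×10¹⁷ × (8.357×10⁻⁹ − 4.549×10⁻⁹) = 4.825×10⁸ m²/s².
v = 21970 m/s = 21.97 km/s.

v ≈ 21.97 km/s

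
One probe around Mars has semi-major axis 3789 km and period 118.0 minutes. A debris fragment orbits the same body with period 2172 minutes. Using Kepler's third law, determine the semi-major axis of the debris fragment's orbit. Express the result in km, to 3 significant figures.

a₂ ≈ 26400 km

Kepler's third law: a³ ∝ T², so a₂ = a₁ (T₂/T₁)^(2/3).
T₂/T₁ = 18.41, (T₂/T₁)^(2/3) = 6.971.
a₂ = 3789 × 6.971 = 26410 km.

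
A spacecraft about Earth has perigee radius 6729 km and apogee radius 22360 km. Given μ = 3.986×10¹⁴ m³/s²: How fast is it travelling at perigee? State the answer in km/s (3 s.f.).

Semi-major axis a = (r_p + r_a)/2 = 14544 km = 1.454×10⁷ m.
Vis-viva: v² = μ(2/r − 1/a) = 3.986×10¹⁴ × (2.972×10⁻⁷ − 6.875×10⁻⁸) = 9.107×10⁷ m²/s².
v = 9543 m/s = 9.543 km/s.

v ≈ 9.54 km/s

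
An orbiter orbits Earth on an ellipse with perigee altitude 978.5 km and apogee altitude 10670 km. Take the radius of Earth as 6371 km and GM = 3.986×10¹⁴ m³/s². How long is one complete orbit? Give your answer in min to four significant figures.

r_p = 6371 + 978.5 = 7349.5 km = 7.3495×10⁶ m.
r_a = 6371 + 10670 = 17041 km = 1.7041×10⁷ m.
Semi-major axis a = (r_p + r_a)/2 = (7349.5 + 17041)/2 = 12195 km = 1.220×10⁷ m.
By Kepler's third law T = 2π√(a³/μ) = 2π × 2.133×10³ = 1.340×10⁴ s.
= 223.4 min.

T ≈ 223.4 min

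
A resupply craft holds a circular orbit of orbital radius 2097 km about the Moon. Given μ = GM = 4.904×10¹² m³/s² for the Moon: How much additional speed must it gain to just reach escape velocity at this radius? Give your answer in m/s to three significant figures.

Δv ≈ 633 m/s

r = 2097 km = 2.097×10⁶ m.
Circular speed v_c = √(μ/r) = 1529 m/s.
Escape speed v_esc = √(2μ/r) = √2 × v_c = 2163 m/s.
Δv = v_esc − v_c = 633.4 m/s.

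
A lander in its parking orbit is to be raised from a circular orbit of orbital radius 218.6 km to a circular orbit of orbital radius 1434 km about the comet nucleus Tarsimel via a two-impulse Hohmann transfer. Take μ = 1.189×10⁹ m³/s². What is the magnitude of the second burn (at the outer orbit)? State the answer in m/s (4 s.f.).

Δv ≈ 13.98 m/s

r₁ = 218.6 km = 2.186×10⁵ m.
r₂ = 1434 km = 1.434×10⁶ m.
Transfer ellipse a_t = (r₁ + r₂)/2 = 8.263×10⁵ m.
At r₁: circular v_c1 = √(μ/r₁) = 73.75 m/s; transfer-periapsis v_p = √[μ(2/r₁ − 1/a_t)] = 97.16 m/s.
At r₂: circular v_c2 = √(μ/r₂) = 28.79 m/s; transfer-apoapsis v_a = √[μ(2/r₂ − 1/a_t)] = 14.81 m/s.
Δv₂ = v_c2 − v_a = 13.98 m/s.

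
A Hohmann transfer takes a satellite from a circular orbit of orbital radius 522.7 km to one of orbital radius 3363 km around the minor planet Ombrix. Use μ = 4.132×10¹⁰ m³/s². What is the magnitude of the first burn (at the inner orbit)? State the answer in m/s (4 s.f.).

Δv ≈ 88.75 m/s

r₁ = 522.7 km = 5.227×10⁵ m.
r₂ = 3363 km = 3.363×10⁶ m.
Transfer ellipse a_t = (r₁ + r₂)/2 = 1.943×10⁶ m.
At r₁: circular v_c1 = √(μ/r₁) = 281.2 m/s; transfer-periapsis v_p = √[μ(2/r₁ − 1/a_t)] = 369.9 m/s.
Δv₁ = v_p − v_c1 = 88.75 m/s.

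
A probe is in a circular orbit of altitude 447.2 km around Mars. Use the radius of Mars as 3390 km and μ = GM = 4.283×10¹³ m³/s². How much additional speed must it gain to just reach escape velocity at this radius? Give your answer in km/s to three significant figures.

Δv ≈ 1.38 km/s

r = 3390 + 447.2 = 3837.2 km = 3.8372×10⁶ m.
Circular speed v_c = √(μ/r) = 3341 m/s.
Escape speed v_esc = √(2μ/r) = √2 × v_c = 4725 m/s.
Δv = v_esc − v_c = 1384 m/s = 1.384 km/s.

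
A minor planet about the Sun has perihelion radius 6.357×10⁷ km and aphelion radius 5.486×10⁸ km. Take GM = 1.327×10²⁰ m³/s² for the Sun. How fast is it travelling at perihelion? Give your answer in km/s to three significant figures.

v ≈ 61.2 km/s

Semi-major axis a = (r_p + r_a)/2 = 3.0608×10⁸ km = 3.061×10¹¹ m.
Vis-viva: v² = μ(2/r − 1/a) = 1.327×10²⁰ × (3.146×10⁻¹¹ − 3.267×10⁻¹²) = 3.741×10⁹ m²/s².
v = 61170 m/s = 61.17 km/s.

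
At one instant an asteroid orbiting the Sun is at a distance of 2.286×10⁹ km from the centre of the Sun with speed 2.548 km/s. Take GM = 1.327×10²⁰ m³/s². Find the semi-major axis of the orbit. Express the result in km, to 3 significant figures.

r = 2.286×10¹² m.
Specific orbital energy ε = v²/2 − μ/r = (2548)²/2 − 1.327×10²⁰/2.286×10¹² = -5.480×10⁷ J/kg.
Since ε = −μ/(2a), a = −μ/(2ε) = 1.211×10¹² m = 1.2107×10⁹ km.

a ≈ 1.21×10⁹ km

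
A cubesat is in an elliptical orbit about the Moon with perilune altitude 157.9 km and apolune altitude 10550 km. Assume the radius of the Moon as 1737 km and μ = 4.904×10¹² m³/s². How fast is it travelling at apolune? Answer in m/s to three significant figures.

v ≈ 327 m/s

r_p = 1737 + 157.9 = 1894.9 km = 1.8949×10⁶ m.
r_a = 1737 + 10550 = 12287 km = 1.2287×10⁷ m.
Semi-major axis a = (r_p + r_a)/2 = 7090.9 km = 7.091×10⁶ m.
Vis-viva: v² = μ(2/r − 1/a) = 4.904×10¹² × (1.628×10⁻⁷ − 1.410×10⁻⁷) = 1.067×10⁵ m²/s².
v = 326.6 m/s.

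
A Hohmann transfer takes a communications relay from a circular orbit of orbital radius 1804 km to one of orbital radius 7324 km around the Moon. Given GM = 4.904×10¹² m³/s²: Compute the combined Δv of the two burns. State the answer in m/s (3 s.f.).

Δv_total ≈ 744 m/s

r₁ = 1804 km = 1.804×10⁶ m.
r₂ = 7324 km = 7.324×10⁶ m.
Transfer ellipse a_t = (r₁ + r₂)/2 = 4.564×10⁶ m.
At r₁: circular v_c1 = √(μ/r₁) = 1649 m/s; transfer-perilune v_p = √[μ(2/r₁ − 1/a_t)] = 2089 m/s.
Δv₁ = v_p − v_c1 = 439.9 m/s.
At r₂: circular v_c2 = √(μ/r₂) = 818.3 m/s; transfer-apolune v_a = √[μ(2/r₂ − 1/a_t)] = 514.5 m/s.
Δv₂ = v_c2 − v_a = 303.8 m/s.
Total Δv = Δv₁ + Δv₂ = 743.7 m/s.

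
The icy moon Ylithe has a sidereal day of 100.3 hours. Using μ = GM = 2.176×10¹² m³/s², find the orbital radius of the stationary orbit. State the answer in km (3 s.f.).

r_sync ≈ 19300 km

T = 100.3 hours = 3.611×10⁵ s.
A synchronous orbit has period T, so by Kepler's third law a = (μT²/4π²)^(1/3).
μT²/4π² = 2.176×10¹² × (3.611×10⁵)² / 39.48 = 7.186×10²¹ m³.
a = 1.930×10⁷ m = 19298 km.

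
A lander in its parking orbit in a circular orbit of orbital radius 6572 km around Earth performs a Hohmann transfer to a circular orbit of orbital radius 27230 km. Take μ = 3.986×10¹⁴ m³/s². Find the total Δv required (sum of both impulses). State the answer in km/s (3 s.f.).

r₁ = 6572 km = 6.572×10⁶ m.
r₂ = 27230 km = 2.723×10⁷ m.
Transfer ellipse a_t = (r₁ + r₂)/2 = 1.690×10⁷ m.
At r₁: circular v_c1 = √(μ/r₁) = 7788 m/s; transfer-perigee v_p = √[μ(2/r₁ − 1/a_t)] = 9885 m/s.
Δv₁ = v_p − v_c1 = 2097 m/s.
At r₂: circular v_c2 = √(μ/r₂) = 3826 m/s; transfer-apogee v_a = √[μ(2/r₂ − 1/a_t)] = 2386 m/s.
Δv₂ = v_c2 − v_a = 1440 m/s.
Total Δv = Δv₁ + Δv₂ = 3538 m/s = 3.538 km/s.

Δv_total ≈ 3.54 km/s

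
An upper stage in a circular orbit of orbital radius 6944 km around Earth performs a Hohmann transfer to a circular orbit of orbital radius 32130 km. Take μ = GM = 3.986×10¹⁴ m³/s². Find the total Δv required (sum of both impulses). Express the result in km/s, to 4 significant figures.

r₁ = 6944 km = 6.944×10⁶ m.
r₂ = 32130 km = 3.213×10⁷ m.
Transfer ellipse a_t = (r₁ + r₂)/2 = 1.954×10⁷ m.
At r₁: circular v_c1 = √(μ/r₁) = 7576 m/s; transfer-perigee v_p = √[μ(2/r₁ − 1/a_t)] = 9716 m/s.
Δv₁ = v_p − v_c1 = 2140 m/s.
At r₂: circular v_c2 = √(μ/r₂) = 3522 m/s; transfer-apogee v_a = √[μ(2/r₂ − 1/a_t)] = 2100 m/s.
Δv₂ = v_c2 − v_a = 1422 m/s.
Total Δv = Δv₁ + Δv₂ = 3562 m/s = 3.562 km/s.

Δv_total ≈ 3.562 km/s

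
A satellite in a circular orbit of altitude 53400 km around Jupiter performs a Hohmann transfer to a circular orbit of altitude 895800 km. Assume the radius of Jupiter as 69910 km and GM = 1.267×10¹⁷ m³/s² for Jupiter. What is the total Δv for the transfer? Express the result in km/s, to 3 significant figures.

Δv_total ≈ 16.6 km/s

r₁ = 69910 + 53400 = 123310 km = 1.2331×10⁸ m.
r₂ = 69910 + 895800 = 965710 km = 9.6571×10⁸ m.
Transfer ellipse a_t = (r₁ + r₂)/2 = 5.445×10⁸ m.
At r₁: circular v_c1 = √(μ/r₁) = 32050 m/s; transfer-perijove v_p = √[μ(2/r₁ − 1/a_t)] = 42690 m/s.
Δv₁ = v_p − v_c1 = 10630 m/s.
At r₂: circular v_c2 = √(μ/r₂) = 11450 m/s; transfer-apojove v_a = √[μ(2/r₂ − 1/a_t)] = 5451 m/s.
Δv₂ = v_c2 − v_a = 6003 m/s.
Total Δv = Δv₁ + Δv₂ = 16640 m/s = 16.64 km/s.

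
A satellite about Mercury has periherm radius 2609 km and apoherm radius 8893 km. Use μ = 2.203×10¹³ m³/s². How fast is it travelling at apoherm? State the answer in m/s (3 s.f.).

Semi-major axis a = (r_p + r_a)/2 = 5751.0 km = 5.751×10⁶ m.
Vis-viva: v² = μ(2/r − 1/a) = 2.203×10¹³ × (2.249×10⁻⁷ − 1.739×10⁻⁷) = 1.124×10⁶ m²/s².
v = 1060 m/s.

v ≈ 1060 m/s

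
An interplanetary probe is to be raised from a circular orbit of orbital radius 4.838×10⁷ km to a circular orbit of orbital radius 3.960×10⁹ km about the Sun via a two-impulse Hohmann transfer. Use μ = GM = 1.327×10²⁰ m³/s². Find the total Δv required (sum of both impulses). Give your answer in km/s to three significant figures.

r₁ = 4.838×10⁷ km = 4.838×10¹⁰ m.
r₂ = 3.960×10⁹ km = 3.960×10¹² m.
Transfer ellipse a_t = (r₁ + r₂)/2 = 2.004×10¹² m.
At r₁: circular v_c1 = √(μ/r₁) = 52370 m/s; transfer-perihelion v_p = √[μ(2/r₁ − 1/a_t)] = 73620 m/s.
Δv₁ = v_p − v_c1 = 21250 m/s.
At r₂: circular v_c2 = √(μ/r₂) = 5789 m/s; transfer-aphelion v_a = √[μ(2/r₂ − 1/a_t)] = 899.4 m/s.
Δv₂ = v_c2 − v_a = 4889 m/s.
Total Δv = Δv₁ + Δv₂ = 26130 m/s = 26.13 km/s.

Δv_total ≈ 26.1 km/s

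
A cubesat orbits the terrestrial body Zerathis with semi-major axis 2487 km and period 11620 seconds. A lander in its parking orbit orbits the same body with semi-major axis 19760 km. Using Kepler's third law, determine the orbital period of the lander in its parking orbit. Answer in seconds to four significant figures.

Kepler's third law: T² ∝ a³, so T₂ = T₁ (a₂/a₁)^(3/2).
a₂/a₁ = 7.945, (a₂/a₁)^(3/2) = 22.40.
T₂ = 11620 × 22.40 = 2.602×10⁵ seconds.

T₂ ≈ 2.602×10⁵ seconds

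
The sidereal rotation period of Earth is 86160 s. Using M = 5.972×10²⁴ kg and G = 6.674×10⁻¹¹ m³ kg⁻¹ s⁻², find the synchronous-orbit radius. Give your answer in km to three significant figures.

r_sync ≈ 42200 km

μ = GM = 6.674×10⁻¹¹ × 5.972×10²⁴ = 3.986×10¹⁴ m³/s².
A synchronous orbit has period T, so by Kepler's third law a = (μT²/4π²)^(1/3).
μT²/4π² = 3.986×10¹⁴ × (8.616×10⁴)² / 39.48 = 7.495×10²² m³.
a = 4.216×10⁷ m = 42162 km.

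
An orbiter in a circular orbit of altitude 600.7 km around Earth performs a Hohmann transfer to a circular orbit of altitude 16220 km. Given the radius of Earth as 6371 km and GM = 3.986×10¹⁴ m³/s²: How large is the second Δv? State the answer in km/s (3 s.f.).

Δv ≈ 1.32 km/s

r₁ = 6371 + 600.7 = 6971.7 km = 6.9717×10⁶ m.
r₂ = 6371 + 16220 = 22591 km = 2.2591×10⁷ m.
Transfer ellipse a_t = (r₁ + r₂)/2 = 1.478×10⁷ m.
At r₁: circular v_c1 = √(μ/r₁) = 7561 m/s; transfer-perigee v_p = √[μ(2/r₁ − 1/a_t)] = 9348 m/s.
At r₂: circular v_c2 = √(μ/r₂) = 4200 m/s; transfer-apogee v_a = √[μ(2/r₂ − 1/a_t)] = 2885 m/s.
Δv₂ = v_c2 − v_a = 1316 m/s.
= 1.316 km/s.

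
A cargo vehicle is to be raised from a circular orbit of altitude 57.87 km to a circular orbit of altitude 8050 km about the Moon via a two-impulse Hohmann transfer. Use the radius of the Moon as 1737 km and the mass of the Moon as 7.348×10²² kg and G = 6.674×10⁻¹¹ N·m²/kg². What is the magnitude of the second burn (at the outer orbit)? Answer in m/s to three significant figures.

μ = GM = 6.674×10⁻¹¹ × 7.348×10²² = 4.904×10¹² m³/s².
r₁ = 1737 + 57.87 = 1794.9 km = 1.7949×10⁶ m.
r₂ = 1737 + 8050 = 9787.0 km = 9.7870×10⁶ m.
Transfer ellipse a_t = (r₁ + r₂)/2 = 5.791×10⁶ m.
At r₁: circular v_c1 = √(μ/r₁) = 1653 m/s; transfer-perilune v_p = √[μ(2/r₁ − 1/a_t)] = 2149 m/s.
At r₂: circular v_c2 = √(μ/r₂) = 707.9 m/s; transfer-apolune v_a = √[μ(2/r₂ − 1/a_t)] = 394.1 m/s.
Δv₂ = v_c2 − v_a = 313.8 m/s.

Δv ≈ 314 m/s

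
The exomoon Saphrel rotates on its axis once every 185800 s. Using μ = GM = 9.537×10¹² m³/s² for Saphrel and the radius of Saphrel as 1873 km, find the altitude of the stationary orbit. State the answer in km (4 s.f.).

A synchronous orbit has period T, so by Kepler's third law a = (μT²/4π²)^(1/3).
μT²/4π² = 9.537×10¹² × (1.858×10⁵)² / 39.48 = 8.340×10²¹ m³.
a = 2.028×10⁷ m = 20279 km.
Altitude h = a − R = 20279 − 1873 = 18406 km.

h_sync ≈ 18410 km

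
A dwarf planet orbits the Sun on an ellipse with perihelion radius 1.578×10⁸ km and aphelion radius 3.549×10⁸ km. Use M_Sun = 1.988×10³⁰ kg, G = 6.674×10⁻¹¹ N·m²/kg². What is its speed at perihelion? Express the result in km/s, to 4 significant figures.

v ≈ 34.12 km/s

μ = GM = 6.674×10⁻¹¹ × 1.988×10³⁰ = 1.327×10²⁰ m³/s².
Semi-major axis a = (r_p + r_a)/2 = 2.5635×10⁸ km = 2.564×10¹¹ m.
Vis-viva: v² = μ(2/r − 1/a) = 1.327×10²⁰ × (1.267×10⁻¹¹ − 3.901×10⁻¹²) = 1.164×10⁹ m²/s².
v = 34120 m/s = 34.12 km/s.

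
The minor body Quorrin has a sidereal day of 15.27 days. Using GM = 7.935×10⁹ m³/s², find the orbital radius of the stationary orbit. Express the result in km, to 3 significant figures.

r_sync ≈ 7050 km

T = 15.27 days = 1.319×10⁶ s.
A synchronous orbit has period T, so by Kepler's third law a = (μT²/4π²)^(1/3).
μT²/4π² = 7.935×10⁹ × (1.319×10⁶)² / 39.48 = 3.499×10²⁰ m³.
a = 7.046×10⁶ m = 7046.4 km.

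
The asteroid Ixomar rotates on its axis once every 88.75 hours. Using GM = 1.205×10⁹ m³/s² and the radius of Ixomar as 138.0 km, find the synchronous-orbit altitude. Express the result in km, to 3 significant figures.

h_sync ≈ 1320 km

T = 88.75 hours = 3.195×10⁵ s.
A synchronous orbit has period T, so by Kepler's third law a = (μT²/4π²)^(1/3).
μT²/4π² = 1.205×10⁹ × (3.195×10⁵)² / 39.48 = 3.116×10¹⁸ m³.
a = 1.461×10⁶ m = 1460.6 km.
Altitude h = a − R = 1460.6 − 138.0 = 1322.6 km.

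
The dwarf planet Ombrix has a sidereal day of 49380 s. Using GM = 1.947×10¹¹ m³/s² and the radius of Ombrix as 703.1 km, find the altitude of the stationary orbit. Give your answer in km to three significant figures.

A synchronous orbit has period T, so by Kepler's third law a = (μT²/4π²)^(1/3).
μT²/4π² = 1.947×10¹¹ × (4.938×10⁴)² / 39.48 = 1.203×10¹⁹ m³.
a = 2.291×10⁶ m = 2291.1 km.
Altitude h = a − R = 2291.1 − 703.1 = 1588.0 km.

h_sync ≈ 1590 km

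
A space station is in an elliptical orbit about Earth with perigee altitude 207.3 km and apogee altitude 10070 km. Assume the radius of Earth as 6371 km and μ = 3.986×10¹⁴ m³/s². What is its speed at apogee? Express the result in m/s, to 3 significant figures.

v ≈ 3720 m/s

r_p = 6371 + 207.3 = 6578.3 km = 6.5783×10⁶ m.
r_a = 6371 + 10070 = 16441 km = 1.6441×10⁷ m.
Semi-major axis a = (r_p + r_a)/2 = 11510 km = 1.151×10⁷ m.
Vis-viva: v² = μ(2/r − 1/a) = 3.986×10¹⁴ × (1.216×10⁻⁷ − 8.688×10⁻⁸) = 1.386×10⁷ m²/s².
v = 3722 m/s.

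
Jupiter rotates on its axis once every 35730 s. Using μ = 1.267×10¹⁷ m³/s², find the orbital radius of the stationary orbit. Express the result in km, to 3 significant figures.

A synchronous orbit has period T, so by Kepler's third law a = (μT²/4π²)^(1/3).
μT²/4π² = 1.267×10¹⁷ × (3.573×10⁴)² / 39.48 = 4.097×10²⁴ m³.
a = 1.600×10⁸ m = 1.6002×10⁵ km.

r_sync ≈ 1.60×10⁵ km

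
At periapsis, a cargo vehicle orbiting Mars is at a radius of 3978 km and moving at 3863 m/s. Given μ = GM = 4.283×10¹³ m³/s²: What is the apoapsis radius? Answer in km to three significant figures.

r_p = 3.978×10⁶ m.
Specific energy ε = v²/2 − μ/r = -3.305×10⁶ J/kg, so a = −μ/(2ε) = 6.479×10⁶ m.
The apsides satisfy r_p + r_a = 2a, so the apoapsis radius is 2a − r_p = 8.980×10⁶ m = 8979.8 km.

apoapsis radius ≈ 8980 km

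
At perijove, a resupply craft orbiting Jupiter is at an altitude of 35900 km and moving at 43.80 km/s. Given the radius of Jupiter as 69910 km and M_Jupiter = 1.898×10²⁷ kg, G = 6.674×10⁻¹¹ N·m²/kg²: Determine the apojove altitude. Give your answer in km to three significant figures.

μ = GM = 6.674×10⁻¹¹ × 1.898×10²⁷ = 1.267×10¹⁷ m³/s².
r_p = 69910 + 35900 = 1.0581×10⁵ km = 1.058×10⁸ m.
Specific energy ε = v²/2 − μ/r = -2.379×10⁸ J/kg, so a = −μ/(2ε) = 2.662×10⁸ m.
The apsides satisfy r_p + r_a = 2a, so the apojove radius is 2a − r_p = 4.265×10⁸ m = 4.2654×10⁵ km.
Apojove altitude = 4.2654×10⁵ − 69910 = 3.5663×10⁵ km.

apojove altitude ≈ 3.57×10⁵ km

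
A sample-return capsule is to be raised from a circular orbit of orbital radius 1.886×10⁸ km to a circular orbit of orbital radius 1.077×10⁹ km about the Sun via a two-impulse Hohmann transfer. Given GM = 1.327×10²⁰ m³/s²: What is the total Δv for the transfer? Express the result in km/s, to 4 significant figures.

Δv_total ≈ 13.12 km/s

r₁ = 1.886×10⁸ km = 1.886×10¹¹ m.
r₂ = 1.077×10⁹ km = 1.077×10¹² m.
Transfer ellipse a_t = (r₁ + r₂)/2 = 6.328×10¹¹ m.
At r₁: circular v_c1 = √(μ/r₁) = 26530 m/s; transfer-perihelion v_p = √[μ(2/r₁ − 1/a_t)] = 34610 m/s.
Δv₁ = v_p − v_c1 = 8079 m/s.
At r₂: circular v_c2 = √(μ/r₂) = 11100 m/s; transfer-aphelion v_a = √[μ(2/r₂ − 1/a_t)] = 6060 m/s.
Δv₂ = v_c2 − v_a = 5040 m/s.
Total Δv = Δv₁ + Δv₂ = 13120 m/s = 13.12 km/s.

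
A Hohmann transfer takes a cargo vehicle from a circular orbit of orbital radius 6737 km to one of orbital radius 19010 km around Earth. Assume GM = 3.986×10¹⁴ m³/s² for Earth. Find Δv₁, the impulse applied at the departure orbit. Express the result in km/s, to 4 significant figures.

r₁ = 6737 km = 6.737×10⁶ m.
r₂ = 19010 km = 1.901×10⁷ m.
Transfer ellipse a_t = (r₁ + r₂)/2 = 1.287×10⁷ m.
At r₁: circular v_c1 = √(μ/r₁) = 7692 m/s; transfer-perigee v_p = √[μ(2/r₁ − 1/a_t)] = 9347 m/s.
Δv₁ = v_p − v_c1 = 1655 m/s.
= 1.655 km/s.

Δv ≈ 1.655 km/s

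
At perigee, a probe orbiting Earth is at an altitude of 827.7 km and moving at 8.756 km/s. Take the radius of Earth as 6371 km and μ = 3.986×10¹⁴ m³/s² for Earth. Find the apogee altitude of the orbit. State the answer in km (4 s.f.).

r_p = 6371 + 827.7 = 7198.7 km = 7.199×10⁶ m.
Specific energy ε = v²/2 − μ/r = -1.704×10⁷ J/kg, so a = −μ/(2ε) = 1.170×10⁷ m.
The apsides satisfy r_p + r_a = 2a, so the apogee radius is 2a − r_p = 1.620×10⁷ m = 16197 km.
Apogee altitude = 16197 − 6371 = 9826.0 km.

apogee altitude ≈ 9826 km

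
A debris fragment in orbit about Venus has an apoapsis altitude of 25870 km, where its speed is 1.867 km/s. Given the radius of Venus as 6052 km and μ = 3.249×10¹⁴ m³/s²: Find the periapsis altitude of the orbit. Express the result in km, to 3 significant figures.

r_a = 6052 + 25870 = 31922 km = 3.192×10⁷ m.
Specific energy ε = v²/2 − μ/r = -8.435×10⁶ J/kg, so a = −μ/(2ε) = 1.926×10⁷ m.
The apsides satisfy r_p + r_a = 2a, so the periapsis radius is 2a − r_a = 6.596×10⁶ m = 6595.7 km.
Periapsis altitude = 6595.7 − 6052 = 543.67 km.

periapsis altitude ≈ 544 km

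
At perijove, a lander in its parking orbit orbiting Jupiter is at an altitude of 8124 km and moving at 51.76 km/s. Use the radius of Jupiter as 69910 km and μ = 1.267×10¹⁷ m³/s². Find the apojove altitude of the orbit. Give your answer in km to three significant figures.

apojove altitude ≈ 2.98×10⁵ km

r_p = 69910 + 8124 = 78034 km = 7.803×10⁷ m.
Specific energy ε = v²/2 − μ/r = -2.841×10⁸ J/kg, so a = −μ/(2ε) = 2.230×10⁸ m.
The apsides satisfy r_p + r_a = 2a, so the apojove radius is 2a − r_p = 3.679×10⁸ m = 3.6793×10⁵ km.
Apojove altitude = 3.6793×10⁵ − 69910 = 2.9802×10⁵ km.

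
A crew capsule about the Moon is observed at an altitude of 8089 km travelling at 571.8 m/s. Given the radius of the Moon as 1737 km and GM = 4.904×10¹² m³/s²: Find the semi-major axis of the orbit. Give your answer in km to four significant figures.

r = 1737 + 8089 = 9826.0 km = 9.826×10⁶ m.
Vis-viva rearranged: 1/a = 2/r − v²/μ = 2.035×10⁻⁷ − 6.667×10⁻⁸ = 1.369×10⁻⁷ m⁻¹.
a = 7.306×10⁶ m = 7306.2 km.

a ≈ 7306 km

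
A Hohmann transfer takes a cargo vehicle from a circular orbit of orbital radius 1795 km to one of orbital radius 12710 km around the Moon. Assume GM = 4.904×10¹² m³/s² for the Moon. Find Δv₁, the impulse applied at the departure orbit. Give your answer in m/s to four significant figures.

Δv ≈ 535.2 m/s

r₁ = 1795 km = 1.795×10⁶ m.
r₂ = 12710 km = 1.271×10⁷ m.
Transfer ellipse a_t = (r₁ + r₂)/2 = 7.252×10⁶ m.
At r₁: circular v_c1 = √(μ/r₁) = 1653 m/s; transfer-perilune v_p = √[μ(2/r₁ − 1/a_t)] = 2188 m/s.
Δv₁ = v_p − v_c1 = 535.2 m/s.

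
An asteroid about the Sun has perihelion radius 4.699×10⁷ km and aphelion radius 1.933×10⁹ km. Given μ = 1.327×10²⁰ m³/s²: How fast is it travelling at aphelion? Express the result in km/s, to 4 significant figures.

v ≈ 1.805 km/s

Semi-major axis a = (r_p + r_a)/2 = 9.9000×10⁸ km = 9.900×10¹¹ m.
Vis-viva: v² = μ(2/r − 1/a) = 1.327×10²⁰ × (1.035×10⁻¹² − 1.010×10⁻¹²) = 3.258×10⁶ m²/s².
v = 1805 m/s = 1.805 km/s.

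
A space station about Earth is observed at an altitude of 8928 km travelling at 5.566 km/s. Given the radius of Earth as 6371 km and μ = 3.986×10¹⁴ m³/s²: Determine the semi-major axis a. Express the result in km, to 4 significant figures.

r = 6371 + 8928 = 15299 km = 1.530×10⁷ m.
Specific orbital energy ε = v²/2 − μ/r = (5566)²/2 − 3.986×10¹⁴/1.530×10⁷ = -1.056×10⁷ J/kg.
Since ε = −μ/(2a), a = −μ/(2ε) = 1.887×10⁷ m = 18866 km.

a ≈ 18870 km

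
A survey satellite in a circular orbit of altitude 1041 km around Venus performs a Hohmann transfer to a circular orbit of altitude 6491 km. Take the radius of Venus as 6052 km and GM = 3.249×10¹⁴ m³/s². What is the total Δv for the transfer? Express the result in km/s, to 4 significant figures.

Δv_total ≈ 1.645 km/s

r₁ = 6052 + 1041 = 7093.0 km = 7.0930×10⁶ m.
r₂ = 6052 + 6491 = 12543 km = 1.2543×10⁷ m.
Transfer ellipse a_t = (r₁ + r₂)/2 = 9.818×10⁶ m.
At r₁: circular v_c1 = √(μ/r₁) = 6768 m/s; transfer-periapsis v_p = √[μ(2/r₁ − 1/a_t)] = 7650 m/s.
Δv₁ = v_p − v_c1 = 881.8 m/s.
At r₂: circular v_c2 = √(μ/r₂) = 5089 m/s; transfer-apoapsis v_a = √[μ(2/r₂ − 1/a_t)] = 4326 m/s.
Δv₂ = v_c2 − v_a = 763.6 m/s.
Total Δv = Δv₁ + Δv₂ = 1645 m/s = 1.645 km/s.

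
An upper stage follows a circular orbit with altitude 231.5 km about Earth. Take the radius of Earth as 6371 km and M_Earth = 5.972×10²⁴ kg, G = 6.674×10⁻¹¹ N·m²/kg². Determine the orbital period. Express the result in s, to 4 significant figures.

μ = GM = 6.674×10⁻¹¹ × 5.972×10²⁴ = 3.986×10¹⁴ m³/s².
r = 6371 + 231.5 = 6602.5 km = 6.6025×10⁶ m.
Kepler's third law: T = 2π√(r³/μ) = 2π√((6.602×10⁶)³ / 3.986×10¹⁴).
r³/μ = 7.221×10⁵ s², so T = 2π × 8.498×10² = 5.339×10³ s.

T ≈ 5339 s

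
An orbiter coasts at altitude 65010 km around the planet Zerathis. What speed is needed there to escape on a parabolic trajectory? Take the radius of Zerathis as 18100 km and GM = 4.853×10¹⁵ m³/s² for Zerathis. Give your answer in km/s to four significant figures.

r = 18100 + 65010 = 83110 km = 8.3110×10⁷ m.
Escape speed v_esc = √(2μ/r) = √(2 × 4.853×10¹⁵ / 8.311×10⁷) = √(1.168×10⁸) = 10810 m/s.
= 10.81 km/s.

v_esc ≈ 10.81 km/s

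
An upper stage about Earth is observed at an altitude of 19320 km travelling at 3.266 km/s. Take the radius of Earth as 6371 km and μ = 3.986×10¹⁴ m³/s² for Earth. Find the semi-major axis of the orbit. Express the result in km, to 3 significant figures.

a ≈ 19600 km

r = 6371 + 19320 = 25691 km = 2.569×10⁷ m.
Vis-viva rearranged: 1/a = 2/r − v²/μ = 7.785×10⁻⁸ − 2.676×10⁻⁸ = 5.109×10⁻⁸ m⁻¹.
a = 1.957×10⁷ m = 19574 km.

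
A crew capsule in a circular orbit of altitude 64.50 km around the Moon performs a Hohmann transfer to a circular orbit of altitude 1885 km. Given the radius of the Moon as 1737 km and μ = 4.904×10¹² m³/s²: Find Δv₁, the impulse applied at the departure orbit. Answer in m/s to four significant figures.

Δv ≈ 256.9 m/s

r₁ = 1737 + 64.50 = 1801.5 km = 1.8015×10⁶ m.
r₂ = 1737 + 1885 = 3622.0 km = 3.6220×10⁶ m.
Transfer ellipse a_t = (r₁ + r₂)/2 = 2.712×10⁶ m.
At r₁: circular v_c1 = √(μ/r₁) = 1650 m/s; transfer-perilune v_p = √[μ(2/r₁ − 1/a_t)] = 1907 m/s.
Δv₁ = v_p − v_c1 = 256.9 m/s.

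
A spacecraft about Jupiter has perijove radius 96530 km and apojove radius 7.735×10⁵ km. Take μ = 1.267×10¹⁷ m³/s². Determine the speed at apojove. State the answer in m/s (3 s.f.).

v ≈ 6030 m/s

Semi-major axis a = (r_p + r_a)/2 = 4.3502×10⁵ km = 4.350×10⁸ m.
Vis-viva: v² = μ(2/r − 1/a) = 1.267×10¹⁷ × (2.586×10⁻⁹ − 2.299×10⁻⁹) = 3.635×10⁷ m²/s².
v = 6029 m/s.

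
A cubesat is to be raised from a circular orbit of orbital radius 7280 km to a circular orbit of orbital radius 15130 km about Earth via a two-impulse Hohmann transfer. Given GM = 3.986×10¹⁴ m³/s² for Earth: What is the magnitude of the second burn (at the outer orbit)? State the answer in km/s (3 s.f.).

r₁ = 7280 km = 7.280×10⁶ m.
r₂ = 15130 km = 1.513×10⁷ m.
Transfer ellipse a_t = (r₁ + r₂)/2 = 1.120×10⁷ m.
At r₁: circular v_c1 = √(μ/r₁) = 7400 m/s; transfer-perigee v_p = √[μ(2/r₁ − 1/a_t)] = 8598 m/s.
At r₂: circular v_c2 = √(μ/r₂) = 5133 m/s; transfer-apogee v_a = √[μ(2/r₂ − 1/a_t)] = 4137 m/s.
Δv₂ = v_c2 − v_a = 995.5 m/s.
= 0.9955 km/s.

Δv ≈ 0.996 km/s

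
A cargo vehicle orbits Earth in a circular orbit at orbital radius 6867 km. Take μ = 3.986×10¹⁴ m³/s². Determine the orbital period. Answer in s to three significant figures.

r = 6867 km = 6.867×10⁶ m.
Kepler's third law: T = 2π√(r³/μ) = 2π√((6.867×10⁶)³ / 3.986×10¹⁴).
r³/μ = 8.124×10⁵ s², so T = 2π × 9.013×10² = 5.663×10³ s.

T ≈ 5660 s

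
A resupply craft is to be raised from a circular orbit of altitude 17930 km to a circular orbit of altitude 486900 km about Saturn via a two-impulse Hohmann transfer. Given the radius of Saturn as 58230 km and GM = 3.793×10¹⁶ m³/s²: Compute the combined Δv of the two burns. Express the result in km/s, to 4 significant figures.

r₁ = 58230 + 17930 = 76160 km = 7.6160×10⁷ m.
r₂ = 58230 + 486900 = 545130 km = 5.4513×10⁸ m.
Transfer ellipse a_t = (r₁ + r₂)/2 = 3.106×10⁸ m.
At r₁: circular v_c1 = √(μ/r₁) = 22320 m/s; transfer-perikrone v_p = √[μ(2/r₁ − 1/a_t)] = 29560 m/s.
Δv₁ = v_p − v_c1 = 7246 m/s.
At r₂: circular v_c2 = √(μ/r₂) = 8341 m/s; transfer-apokrone v_a = √[μ(2/r₂ − 1/a_t)] = 4130 m/s.
Δv₂ = v_c2 − v_a = 4211 m/s.
Total Δv = Δv₁ + Δv₂ = 11460 m/s = 11.46 km/s.

Δv_total ≈ 11.46 km/s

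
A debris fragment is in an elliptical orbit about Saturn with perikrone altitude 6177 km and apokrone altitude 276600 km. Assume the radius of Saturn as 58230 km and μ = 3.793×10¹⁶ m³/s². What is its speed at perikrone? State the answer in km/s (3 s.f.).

v ≈ 31.4 km/s

r_p = 58230 + 6177 = 64407 km = 6.4407×10⁷ m.
r_a = 58230 + 276600 = 334830 km = 3.3483×10⁸ m.
Semi-major axis a = (r_p + r_a)/2 = 1.9962×10⁵ km = 1.996×10⁸ m.
Vis-viva: v² = μ(2/r − 1/a) = 3.793×10¹⁶ × (3.105×10⁻⁸ − 5.010×10⁻⁹) = 9.878×10⁸ m²/s².
v = 31430 m/s = 31.43 km/s.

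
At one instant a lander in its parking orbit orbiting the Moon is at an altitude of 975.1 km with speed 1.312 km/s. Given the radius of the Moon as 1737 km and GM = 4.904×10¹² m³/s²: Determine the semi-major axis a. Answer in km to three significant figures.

r = 1737 + 975.1 = 2712.1 km = 2.712×10⁶ m.
Vis-viva rearranged: 1/a = 2/r − v²/μ = 7.374×10⁻⁷ − 3.510×10⁻⁷ = 3.864×10⁻⁷ m⁻¹.
a = 2.588×10⁶ m = 2587.8 km.

a ≈ 2590 km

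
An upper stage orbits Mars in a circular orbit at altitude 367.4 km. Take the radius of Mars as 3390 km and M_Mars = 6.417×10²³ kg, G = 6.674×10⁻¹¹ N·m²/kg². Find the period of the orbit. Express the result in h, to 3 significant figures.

μ = GM = 6.674×10⁻¹¹ × 6.417×10²³ = 4.283×10¹³ m³/s².
r = 3390 + 367.4 = 3757.4 km = 3.7574×10⁶ m.
Kepler's third law: T = 2π√(r³/μ) = 2π√((3.757×10⁶)³ / 4.283×10¹³).
r³/μ = 1.239×10⁶ s², so T = 2π × 1.113×10³ = 6.993×10³ s.
Converting: 6.993×10³ s ÷ 3600 = 1.942 h.

T ≈ 1.94 h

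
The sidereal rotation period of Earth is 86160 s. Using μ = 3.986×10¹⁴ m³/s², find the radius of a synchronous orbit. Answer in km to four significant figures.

r_sync ≈ 42160 km

A synchronous orbit has period T, so by Kepler's third law a = (μT²/4π²)^(1/3).
μT²/4π² = 3.986×10¹⁴ × (8.616×10⁴)² / 39.48 = 7.495×10²² m³.
a = 4.216×10⁷ m = 42163 km.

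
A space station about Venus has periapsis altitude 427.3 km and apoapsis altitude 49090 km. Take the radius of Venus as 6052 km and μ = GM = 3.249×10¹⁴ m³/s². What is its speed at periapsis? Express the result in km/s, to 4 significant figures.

v ≈ 9.473 km/s

r_p = 6052 + 427.3 = 6479.3 km = 6.4793×10⁶ m.
r_a = 6052 + 49090 = 55142 km = 5.5142×10⁷ m.
Semi-major axis a = (r_p + r_a)/2 = 30811 km = 3.081×10⁷ m.
Vis-viva: v² = μ(2/r − 1/a) = 3.249×10¹⁴ × (3.087×10⁻⁷ − 3.246×10⁻⁸) = 8.974×10⁷ m²/s².
v = 9473 m/s = 9.473 km/s.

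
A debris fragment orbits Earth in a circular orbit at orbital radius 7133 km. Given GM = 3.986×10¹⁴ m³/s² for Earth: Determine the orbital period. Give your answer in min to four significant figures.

r = 7133 km = 7.133×10⁶ m.
Kepler's third law: T = 2π√(r³/μ) = 2π√((7.133×10⁶)³ / 3.986×10¹⁴).
r³/μ = 9.105×10⁵ s², so T = 2π × 9.542×10² = 5.995×10³ s.
Converting: 5.995×10³ s ÷ 60.00 = 99.92 min.

T ≈ 99.92 min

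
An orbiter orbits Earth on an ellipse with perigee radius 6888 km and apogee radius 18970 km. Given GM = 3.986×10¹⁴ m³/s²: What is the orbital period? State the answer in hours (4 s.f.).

T ≈ 4.064 hours

Semi-major axis a = (r_p + r_a)/2 = (6888.0 + 18970)/2 = 12929 km = 1.293×10⁷ m.
By Kepler's third law T = 2π√(a³/μ) = 2π × 2.329×10³ = 1.463×10⁴ s.
= 4.064 hours.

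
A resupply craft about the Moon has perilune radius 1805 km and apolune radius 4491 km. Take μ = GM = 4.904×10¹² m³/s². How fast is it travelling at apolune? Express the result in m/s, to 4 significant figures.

v ≈ 791.3 m/s

Semi-major axis a = (r_p + r_a)/2 = 3148.0 km = 3.148×10⁶ m.
Vis-viva: v² = μ(2/r − 1/a) = 4.904×10¹² × (4.453×10⁻⁷ − 3.177×10⁻⁷) = 6.261×10⁵ m²/s².
v = 791.3 m/s.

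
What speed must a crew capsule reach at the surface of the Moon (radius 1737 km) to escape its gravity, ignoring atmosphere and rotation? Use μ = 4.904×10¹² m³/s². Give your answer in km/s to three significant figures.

v_esc ≈ 2.38 km/s

r = R = 1.737×10⁶ m.
Escape speed v_esc = √(2μ/r) = √(2 × 4.904×10¹² / 1.737×10⁶) = √(5.647×10⁶) = 2376 m/s.
= 2.376 km/s.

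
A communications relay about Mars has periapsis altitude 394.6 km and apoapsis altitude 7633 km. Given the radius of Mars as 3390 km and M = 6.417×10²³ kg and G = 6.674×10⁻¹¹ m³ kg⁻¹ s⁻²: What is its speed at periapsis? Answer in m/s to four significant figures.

μ = GM = 6.674×10⁻¹¹ × 6.417×10²³ = 4.283×10¹³ m³/s².
r_p = 3390 + 394.6 = 3784.6 km = 3.7846×10⁶ m.
r_a = 3390 + 7633 = 11023 km = 1.1023×10⁷ m.
Semi-major axis a = (r_p + r_a)/2 = 7403.8 km = 7.404×10⁶ m.
Vis-viva: v² = μ(2/r − 1/a) = 4.283×10¹³ × (5.285×10⁻⁷ − 1.351×10⁻⁷) = 1.685×10⁷ m²/s².
v = 4105 m/s.

v ≈ 4105 m/s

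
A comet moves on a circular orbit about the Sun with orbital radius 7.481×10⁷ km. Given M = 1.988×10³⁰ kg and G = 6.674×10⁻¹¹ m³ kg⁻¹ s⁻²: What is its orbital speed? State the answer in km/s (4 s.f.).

v ≈ 42.11 km/s

μ = GM = 6.674×10⁻¹¹ × 1.988×10³⁰ = 1.327×10²⁰ m³/s².
r = 7.481×10⁷ km = 7.481×10¹⁰ m.
For a circular orbit v = √(μ/r) = √(1.327×10²⁰ / 7.481×10¹⁰) = √(1.774×10⁹) = 42110 m/s.
That is 42.11 km/s.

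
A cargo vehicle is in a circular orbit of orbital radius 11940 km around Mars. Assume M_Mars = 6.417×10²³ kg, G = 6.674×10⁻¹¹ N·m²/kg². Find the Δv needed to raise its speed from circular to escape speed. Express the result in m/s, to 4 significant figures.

μ = GM = 6.674×10⁻¹¹ × 6.417×10²³ = 4.283×10¹³ m³/s².
r = 11940 km = 1.194×10⁷ m.
Circular speed v_c = √(μ/r) = 1894 m/s.
Escape speed v_esc = √(2μ/r) = √2 × v_c = 2678 m/s.
Δv = v_esc − v_c = 784.5 m/s.

Δv ≈ 784.5 m/s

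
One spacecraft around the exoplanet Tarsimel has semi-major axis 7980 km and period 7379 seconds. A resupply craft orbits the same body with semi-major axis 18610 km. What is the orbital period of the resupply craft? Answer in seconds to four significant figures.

Kepler's third law: T² ∝ a³, so T₂ = T₁ (a₂/a₁)^(3/2).
a₂/a₁ = 2.332, (a₂/a₁)^(3/2) = 3.561.
T₂ = 7379 × 3.561 = 26280 seconds.

T₂ ≈ 26280 seconds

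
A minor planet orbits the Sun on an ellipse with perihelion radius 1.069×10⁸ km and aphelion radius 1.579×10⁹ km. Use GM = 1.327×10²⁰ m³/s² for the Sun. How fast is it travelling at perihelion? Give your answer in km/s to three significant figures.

Semi-major axis a = (r_p + r_a)/2 = 8.4295×10⁸ km = 8.430×10¹¹ m.
Vis-viva: v² = μ(2/r − 1/a) = 1.327×10²⁰ × (1.871×10⁻¹¹ − 1.186×10⁻¹²) = 2.325×10⁹ m²/s².
v = 48220 m/s = 48.22 km/s.

v ≈ 48.2 km/s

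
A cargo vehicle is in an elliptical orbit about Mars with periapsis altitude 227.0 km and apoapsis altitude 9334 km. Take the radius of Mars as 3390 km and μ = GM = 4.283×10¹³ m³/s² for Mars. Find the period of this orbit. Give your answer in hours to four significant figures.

r_p = 3390 + 227.0 = 3617.0 km = 3.6170×10⁶ m.
r_a = 3390 + 9334 = 12724 km = 1.2724×10⁷ m.
Semi-major axis a = (r_p + r_a)/2 = (3617.0 + 12724)/2 = 8170.5 km = 8.170×10⁶ m.
By Kepler's third law T = 2π√(a³/μ) = 2π × 3.569×10³ = 2.242×10⁴ s.
= 6.228 hours.

T ≈ 6.228 hours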